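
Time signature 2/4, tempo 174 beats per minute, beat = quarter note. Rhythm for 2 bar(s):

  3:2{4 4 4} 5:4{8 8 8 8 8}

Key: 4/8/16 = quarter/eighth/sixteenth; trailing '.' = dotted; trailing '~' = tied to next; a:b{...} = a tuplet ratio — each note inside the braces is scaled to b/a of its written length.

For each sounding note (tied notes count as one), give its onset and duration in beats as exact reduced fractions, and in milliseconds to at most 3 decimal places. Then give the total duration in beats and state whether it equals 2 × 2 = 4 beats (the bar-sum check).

1) 0.0ms=0b +229.885ms=2/3b
2) 229.885ms=2/3b +229.885ms=2/3b
3) 459.77ms=4/3b +229.885ms=2/3b
4) 689.655ms=2b +137.931ms=2/5b
5) 827.586ms=12/5b +137.931ms=2/5b
6) 965.517ms=14/5b +137.931ms=2/5b
7) 1103.448ms=16/5b +137.931ms=2/5b
8) 1241.379ms=18/5b +137.931ms=2/5b
Σ=4b of 4 (174bpm 2/4) — PASS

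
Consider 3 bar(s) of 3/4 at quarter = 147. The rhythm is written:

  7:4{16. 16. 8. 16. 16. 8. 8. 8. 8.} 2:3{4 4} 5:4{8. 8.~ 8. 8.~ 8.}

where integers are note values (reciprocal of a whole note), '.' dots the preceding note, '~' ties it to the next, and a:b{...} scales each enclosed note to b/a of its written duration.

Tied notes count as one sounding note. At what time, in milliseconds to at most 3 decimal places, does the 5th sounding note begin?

1. 0.0ms @ 0 + 87.464ms (3/14)
2. 87.464ms @ 3/14 + 87.464ms (3/14)
3. 174.927ms @ 3/7 + 174.927ms (3/7)
4. 349.854ms @ 6/7 + 87.464ms (3/14)
5. 437.318ms @ 15/14 + 87.464ms (3/14)
6. 524.781ms @ 9/7 + 174.927ms (3/7)
7. 699.708ms @ 12/7 + 174.927ms (3/7)
8. 874.636ms @ 15/7 + 174.927ms (3/7)
9. 1049.563ms @ 18/7 + 174.927ms (3/7)
10. 1224.49ms @ 3 + 612.245ms (3/2)
11. 1836.735ms @ 9/2 + 612.245ms (3/2)
12. 2448.98ms @ 6 + 244.898ms (3/5)
13. 2693.878ms @ 33/5 + 489.796ms (6/5)
14. 3183.673ms @ 39/5 + 489.796ms (6/5)

note 5 onset = 15/14b = 437.318ms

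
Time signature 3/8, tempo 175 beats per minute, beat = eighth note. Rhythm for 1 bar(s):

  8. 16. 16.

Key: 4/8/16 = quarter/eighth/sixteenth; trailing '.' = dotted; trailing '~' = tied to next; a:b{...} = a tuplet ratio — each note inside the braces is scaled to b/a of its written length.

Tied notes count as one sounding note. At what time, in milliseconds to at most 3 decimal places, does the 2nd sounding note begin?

note 2 onset = 3/2b = 514.286ms

1. 0.0ms @ 0 + 514.286ms (3/2)
2. 514.286ms @ 3/2 + 257.143ms (3/4)
3. 771.429ms @ 9/4 + 257.143ms (3/4)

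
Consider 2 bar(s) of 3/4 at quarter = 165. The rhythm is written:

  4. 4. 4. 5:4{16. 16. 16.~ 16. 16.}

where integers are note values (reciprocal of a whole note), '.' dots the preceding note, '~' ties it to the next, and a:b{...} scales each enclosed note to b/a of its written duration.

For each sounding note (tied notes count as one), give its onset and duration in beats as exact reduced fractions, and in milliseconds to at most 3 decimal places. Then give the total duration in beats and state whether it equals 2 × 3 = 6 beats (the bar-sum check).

1) 0.0ms=0b +545.455ms=3/2b
2) 545.455ms=3/2b +545.455ms=3/2b
3) 1090.909ms=3b +545.455ms=3/2b
4) 1636.364ms=9/2b +109.091ms=3/10b
5) 1745.455ms=24/5b +109.091ms=3/10b
6) 1854.545ms=51/10b +218.182ms=3/5b
7) 2072.727ms=57/10b +109.091ms=3/10b
Σ=6b of 6 (165bpm 3/4) — PASS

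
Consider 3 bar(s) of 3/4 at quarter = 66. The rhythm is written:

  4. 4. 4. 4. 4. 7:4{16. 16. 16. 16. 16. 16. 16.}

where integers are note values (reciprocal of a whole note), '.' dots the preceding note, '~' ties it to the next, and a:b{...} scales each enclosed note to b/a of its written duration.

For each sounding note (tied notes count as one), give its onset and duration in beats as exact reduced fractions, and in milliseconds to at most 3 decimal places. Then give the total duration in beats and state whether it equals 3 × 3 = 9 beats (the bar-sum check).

1) 0.0ms=0b +1363.636ms=3/2b
2) 1363.636ms=3/2b +1363.636ms=3/2b
3) 2727.273ms=3b +1363.636ms=3/2b
4) 4090.909ms=9/2b +1363.636ms=3/2b
5) 5454.545ms=6b +1363.636ms=3/2b
6) 6818.182ms=15/2b +194.805ms=3/14b
7) 7012.987ms=54/7b +194.805ms=3/14b
8) 7207.792ms=111/14b +194.805ms=3/14b
9) 7402.597ms=57/7b +194.805ms=3/14b
10) 7597.403ms=117/14b +194.805ms=3/14b
11) 7792.208ms=60/7b +194.805ms=3/14b
12) 7987.013ms=123/14b +194.805ms=3/14b
Σ=9b of 9 (66bpm 3/4) — PASS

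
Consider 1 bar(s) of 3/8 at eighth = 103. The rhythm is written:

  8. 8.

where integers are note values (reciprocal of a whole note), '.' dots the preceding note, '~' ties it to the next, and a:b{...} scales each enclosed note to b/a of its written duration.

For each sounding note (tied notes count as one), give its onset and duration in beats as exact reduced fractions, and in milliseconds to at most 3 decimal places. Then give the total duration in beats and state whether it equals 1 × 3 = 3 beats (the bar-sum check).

1) 0.0ms=0b +873.786ms=3/2b
2) 873.786ms=3/2b +873.786ms=3/2b
Σ=3b of 3 (103bpm 3/8) — PASS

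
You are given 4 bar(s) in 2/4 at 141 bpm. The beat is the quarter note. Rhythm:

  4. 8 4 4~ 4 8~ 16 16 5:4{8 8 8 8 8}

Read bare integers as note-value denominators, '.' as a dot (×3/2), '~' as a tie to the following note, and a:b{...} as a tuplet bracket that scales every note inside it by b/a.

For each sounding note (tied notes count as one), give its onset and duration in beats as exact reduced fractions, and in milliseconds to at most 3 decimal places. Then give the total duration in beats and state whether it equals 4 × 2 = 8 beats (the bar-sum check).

1) 0.0ms=0b +638.298ms=3/2b
2) 638.298ms=3/2b +212.766ms=1/2b
3) 851.064ms=2b +425.532ms=1b
4) 1276.596ms=3b +851.064ms=2b
5) 2127.66ms=5b +319.149ms=3/4b
6) 2446.809ms=23/4b +106.383ms=1/4b
7) 2553.191ms=6b +170.213ms=2/5b
8) 2723.404ms=32/5b +170.213ms=2/5b
9) 2893.617ms=34/5b +170.213ms=2/5b
10) 3063.83ms=36/5b +170.213ms=2/5b
11) 3234.043ms=38/5b +170.213ms=2/5b
Σ=8b of 8 (141bpm 2/4) — PASS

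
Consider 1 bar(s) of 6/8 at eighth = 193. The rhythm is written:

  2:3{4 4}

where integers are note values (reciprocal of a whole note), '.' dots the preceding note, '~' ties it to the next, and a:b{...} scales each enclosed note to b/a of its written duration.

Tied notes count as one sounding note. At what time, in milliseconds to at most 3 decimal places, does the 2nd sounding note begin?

1. 0.0ms @ 0 + 932.642ms (3)
2. 932.642ms @ 3 + 932.642ms (3)

note 2 onset = 3b = 932.642ms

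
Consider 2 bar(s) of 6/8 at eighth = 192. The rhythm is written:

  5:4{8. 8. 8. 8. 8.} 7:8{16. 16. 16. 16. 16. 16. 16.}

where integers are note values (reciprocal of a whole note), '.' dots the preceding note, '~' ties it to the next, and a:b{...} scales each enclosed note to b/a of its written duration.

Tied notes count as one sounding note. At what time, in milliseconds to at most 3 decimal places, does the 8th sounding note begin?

1. 0.0ms @ 0 + 375.0ms (6/5)
2. 375.0ms @ 6/5 + 375.0ms (6/5)
3. 750.0ms @ 12/5 + 375.0ms (6/5)
4. 1125.0ms @ 18/5 + 375.0ms (6/5)
5. 1500.0ms @ 24/5 + 375.0ms (6/5)
6. 1875.0ms @ 6 + 267.857ms (6/7)
7. 2142.857ms @ 48/7 + 267.857ms (6/7)
8. 2410.714ms @ 54/7 + 267.857ms (6/7)
9. 2678.571ms @ 60/7 + 267.857ms (6/7)
10. 2946.429ms @ 66/7 + 267.857ms (6/7)
11. 3214.286ms @ 72/7 + 267.857ms (6/7)
12. 3482.143ms @ 78/7 + 267.857ms (6/7)

note 8 onset = 54/7b = 2410.714ms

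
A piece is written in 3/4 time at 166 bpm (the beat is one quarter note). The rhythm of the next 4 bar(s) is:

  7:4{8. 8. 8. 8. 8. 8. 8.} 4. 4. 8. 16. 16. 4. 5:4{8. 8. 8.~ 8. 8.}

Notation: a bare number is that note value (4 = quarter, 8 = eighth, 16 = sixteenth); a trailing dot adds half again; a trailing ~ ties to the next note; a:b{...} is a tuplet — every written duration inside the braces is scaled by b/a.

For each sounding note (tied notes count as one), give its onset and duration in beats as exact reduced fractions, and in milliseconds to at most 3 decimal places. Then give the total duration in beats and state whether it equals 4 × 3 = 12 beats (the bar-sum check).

1) 0.0ms=0b +154.905ms=3/7b
2) 154.905ms=3/7b +154.905ms=3/7b
3) 309.811ms=6/7b +154.905ms=3/7b
4) 464.716ms=9/7b +154.905ms=3/7b
5) 619.621ms=12/7b +154.905ms=3/7b
6) 774.527ms=15/7b +154.905ms=3/7b
7) 929.432ms=18/7b +154.905ms=3/7b
8) 1084.337ms=3b +542.169ms=3/2b
9) 1626.506ms=9/2b +542.169ms=3/2b
10) 2168.675ms=6b +271.084ms=3/4b
11) 2439.759ms=27/4b +135.542ms=3/8b
12) 2575.301ms=57/8b +135.542ms=3/8b
13) 2710.843ms=15/2b +542.169ms=3/2b
14) 3253.012ms=9b +216.867ms=3/5b
15) 3469.88ms=48/5b +216.867ms=3/5b
16) 3686.747ms=51/5b +433.735ms=6/5b
17) 4120.482ms=57/5b +216.867ms=3/5b
Σ=12b of 12 (166bpm 3/4) — PASS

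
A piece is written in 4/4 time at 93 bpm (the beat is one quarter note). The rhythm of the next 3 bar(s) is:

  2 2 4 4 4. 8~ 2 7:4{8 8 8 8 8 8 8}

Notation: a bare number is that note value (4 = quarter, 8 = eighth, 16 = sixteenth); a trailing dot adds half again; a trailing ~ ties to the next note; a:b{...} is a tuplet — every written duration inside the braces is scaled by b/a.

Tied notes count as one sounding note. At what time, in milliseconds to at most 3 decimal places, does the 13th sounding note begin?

1. 0.0ms @ 0 + 1290.323ms (2)
2. 1290.323ms @ 2 + 1290.323ms (2)
3. 2580.645ms @ 4 + 645.161ms (1)
4. 3225.806ms @ 5 + 645.161ms (1)
5. 3870.968ms @ 6 + 967.742ms (3/2)
6. 4838.71ms @ 15/2 + 1612.903ms (5/2)
7. 6451.613ms @ 10 + 184.332ms (2/7)
8. 6635.945ms @ 72/7 + 184.332ms (2/7)
9. 6820.276ms @ 74/7 + 184.332ms (2/7)
10. 7004.608ms @ 76/7 + 184.332ms (2/7)
11. 7188.94ms @ 78/7 + 184.332ms (2/7)
12. 7373.272ms @ 80/7 + 184.332ms (2/7)
13. 7557.604ms @ 82/7 + 184.332ms (2/7)

note 13 onset = 82/7b = 7557.604ms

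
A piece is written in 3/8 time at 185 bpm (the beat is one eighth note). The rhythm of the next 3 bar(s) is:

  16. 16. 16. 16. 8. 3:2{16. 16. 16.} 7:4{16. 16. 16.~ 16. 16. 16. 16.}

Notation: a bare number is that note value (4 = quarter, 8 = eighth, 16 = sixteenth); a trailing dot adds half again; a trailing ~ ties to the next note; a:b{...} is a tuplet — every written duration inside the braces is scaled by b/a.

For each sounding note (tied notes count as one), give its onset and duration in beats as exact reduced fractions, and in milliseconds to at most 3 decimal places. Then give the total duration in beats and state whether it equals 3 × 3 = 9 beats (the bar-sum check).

1) 0.0ms=0b +243.243ms=3/4b
2) 243.243ms=3/4b +243.243ms=3/4b
3) 486.486ms=3/2b +243.243ms=3/4b
4) 729.73ms=9/4b +243.243ms=3/4b
5) 972.973ms=3b +486.486ms=3/2b
6) 1459.459ms=9/2b +162.162ms=1/2b
7) 1621.622ms=5b +162.162ms=1/2b
8) 1783.784ms=11/2b +162.162ms=1/2b
9) 1945.946ms=6b +138.996ms=3/7b
10) 2084.942ms=45/7b +138.996ms=3/7b
11) 2223.938ms=48/7b +277.992ms=6/7b
12) 2501.931ms=54/7b +138.996ms=3/7b
13) 2640.927ms=57/7b +138.996ms=3/7b
14) 2779.923ms=60/7b +138.996ms=3/7b
Σ=9b of 9 (185bpm 3/8) — PASS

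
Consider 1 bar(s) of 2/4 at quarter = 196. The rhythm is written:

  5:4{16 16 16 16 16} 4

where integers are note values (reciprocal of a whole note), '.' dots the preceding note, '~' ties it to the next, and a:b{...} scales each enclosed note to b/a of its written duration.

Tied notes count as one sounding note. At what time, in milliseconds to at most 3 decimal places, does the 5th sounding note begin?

note 5 onset = 4/5b = 244.898ms

1. 0.0ms @ 0 + 61.224ms (1/5)
2. 61.224ms @ 1/5 + 61.224ms (1/5)
3. 122.449ms @ 2/5 + 61.224ms (1/5)
4. 183.673ms @ 3/5 + 61.224ms (1/5)
5. 244.898ms @ 4/5 + 61.224ms (1/5)
6. 306.122ms @ 1 + 306.122ms (1)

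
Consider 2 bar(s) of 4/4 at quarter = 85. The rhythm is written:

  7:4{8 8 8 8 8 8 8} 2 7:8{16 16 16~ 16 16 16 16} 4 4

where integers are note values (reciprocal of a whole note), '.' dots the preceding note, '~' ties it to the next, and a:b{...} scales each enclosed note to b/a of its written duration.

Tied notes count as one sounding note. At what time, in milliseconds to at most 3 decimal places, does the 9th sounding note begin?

note 9 onset = 4b = 2823.529ms

1. 0.0ms @ 0 + 201.681ms (2/7)
2. 201.681ms @ 2/7 + 201.681ms (2/7)
3. 403.361ms @ 4/7 + 201.681ms (2/7)
4. 605.042ms @ 6/7 + 201.681ms (2/7)
5. 806.723ms @ 8/7 + 201.681ms (2/7)
6. 1008.403ms @ 10/7 + 201.681ms (2/7)
7. 1210.084ms @ 12/7 + 201.681ms (2/7)
8. 1411.765ms @ 2 + 1411.765ms (2)
9. 2823.529ms @ 4 + 201.681ms (2/7)
10. 3025.21ms @ 30/7 + 201.681ms (2/7)
11. 3226.891ms @ 32/7 + 403.361ms (4/7)
12. 3630.252ms @ 36/7 + 201.681ms (2/7)
13. 3831.933ms @ 38/7 + 201.681ms (2/7)
14. 4033.613ms @ 40/7 + 201.681ms (2/7)
15. 4235.294ms @ 6 + 705.882ms (1)
16. 4941.176ms @ 7 + 705.882ms (1)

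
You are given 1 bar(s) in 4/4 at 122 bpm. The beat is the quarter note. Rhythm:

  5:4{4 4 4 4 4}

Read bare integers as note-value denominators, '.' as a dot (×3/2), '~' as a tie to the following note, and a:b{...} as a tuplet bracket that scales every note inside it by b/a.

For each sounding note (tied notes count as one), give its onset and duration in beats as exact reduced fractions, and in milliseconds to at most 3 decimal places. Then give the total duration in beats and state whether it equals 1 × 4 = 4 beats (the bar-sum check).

1) 0.0ms=0b +393.443ms=4/5b
2) 393.443ms=4/5b +393.443ms=4/5b
3) 786.885ms=8/5b +393.443ms=4/5b
4) 1180.328ms=12/5b +393.443ms=4/5b
5) 1573.77ms=16/5b +393.443ms=4/5b
Σ=4b of 4 (122bpm 4/4) — PASS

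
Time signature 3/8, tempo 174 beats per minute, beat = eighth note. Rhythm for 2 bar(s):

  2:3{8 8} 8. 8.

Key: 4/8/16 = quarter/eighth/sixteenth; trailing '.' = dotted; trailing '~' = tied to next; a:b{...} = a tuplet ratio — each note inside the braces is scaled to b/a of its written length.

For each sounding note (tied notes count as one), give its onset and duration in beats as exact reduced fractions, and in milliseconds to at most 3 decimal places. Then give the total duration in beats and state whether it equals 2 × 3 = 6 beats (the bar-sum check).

1) 0.0ms=0b +517.241ms=3/2b
2) 517.241ms=3/2b +517.241ms=3/2b
3) 1034.483ms=3b +517.241ms=3/2b
4) 1551.724ms=9/2b +517.241ms=3/2b
Σ=6b of 6 (174bpm 3/8) — PASS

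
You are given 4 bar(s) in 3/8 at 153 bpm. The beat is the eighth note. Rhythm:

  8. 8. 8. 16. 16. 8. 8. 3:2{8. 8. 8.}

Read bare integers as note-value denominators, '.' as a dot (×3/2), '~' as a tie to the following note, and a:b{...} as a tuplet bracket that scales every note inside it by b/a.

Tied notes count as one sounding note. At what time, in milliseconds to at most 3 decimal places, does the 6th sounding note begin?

1. 0.0ms @ 0 + 588.235ms (3/2)
2. 588.235ms @ 3/2 + 588.235ms (3/2)
3. 1176.471ms @ 3 + 588.235ms (3/2)
4. 1764.706ms @ 9/2 + 294.118ms (3/4)
5. 2058.824ms @ 21/4 + 294.118ms (3/4)
6. 2352.941ms @ 6 + 588.235ms (3/2)
7. 2941.176ms @ 15/2 + 588.235ms (3/2)
8. 3529.412ms @ 9 + 392.157ms (1)
9. 3921.569ms @ 10 + 392.157ms (1)
10. 4313.725ms @ 11 + 392.157ms (1)

note 6 onset = 6b = 2352.941ms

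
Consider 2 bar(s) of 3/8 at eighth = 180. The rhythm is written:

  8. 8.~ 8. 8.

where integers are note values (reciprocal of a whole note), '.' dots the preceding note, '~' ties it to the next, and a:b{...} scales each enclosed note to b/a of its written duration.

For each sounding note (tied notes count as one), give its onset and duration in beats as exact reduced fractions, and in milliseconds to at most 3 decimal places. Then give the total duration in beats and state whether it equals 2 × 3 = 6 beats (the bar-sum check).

1) 0.0ms=0b +500.0ms=3/2b
2) 500.0ms=3/2b +1000.0ms=3b
3) 1500.0ms=9/2b +500.0ms=3/2b
Σ=6b of 6 (180bpm 3/8) — PASS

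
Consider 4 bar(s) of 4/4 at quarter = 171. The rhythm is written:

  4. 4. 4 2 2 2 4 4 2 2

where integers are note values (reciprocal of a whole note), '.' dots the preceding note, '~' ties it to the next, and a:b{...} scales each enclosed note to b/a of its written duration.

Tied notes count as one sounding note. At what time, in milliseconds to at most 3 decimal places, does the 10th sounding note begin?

1. 0.0ms @ 0 + 526.316ms (3/2)
2. 526.316ms @ 3/2 + 526.316ms (3/2)
3. 1052.632ms @ 3 + 350.877ms (1)
4. 1403.509ms @ 4 + 701.754ms (2)
5. 2105.263ms @ 6 + 701.754ms (2)
6. 2807.018ms @ 8 + 701.754ms (2)
7. 3508.772ms @ 10 + 350.877ms (1)
8. 3859.649ms @ 11 + 350.877ms (1)
9. 4210.526ms @ 12 + 701.754ms (2)
10. 4912.281ms @ 14 + 701.754ms (2)

note 10 onset = 14b = 4912.281ms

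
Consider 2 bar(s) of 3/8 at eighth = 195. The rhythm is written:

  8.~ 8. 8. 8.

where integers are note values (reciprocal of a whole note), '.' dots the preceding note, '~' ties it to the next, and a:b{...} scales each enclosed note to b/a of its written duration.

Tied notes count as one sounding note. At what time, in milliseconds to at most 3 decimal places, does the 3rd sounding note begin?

1. 0.0ms @ 0 + 923.077ms (3)
2. 923.077ms @ 3 + 461.538ms (3/2)
3. 1384.615ms @ 9/2 + 461.538ms (3/2)

note 3 onset = 9/2b = 1384.615ms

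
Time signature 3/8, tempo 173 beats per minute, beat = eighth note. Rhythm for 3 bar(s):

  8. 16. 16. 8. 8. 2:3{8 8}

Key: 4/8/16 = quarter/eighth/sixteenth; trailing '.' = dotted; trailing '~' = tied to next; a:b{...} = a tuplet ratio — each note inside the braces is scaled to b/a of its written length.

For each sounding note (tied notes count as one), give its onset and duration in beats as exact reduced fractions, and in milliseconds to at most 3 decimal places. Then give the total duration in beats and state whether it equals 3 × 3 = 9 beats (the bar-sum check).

1) 0.0ms=0b +520.231ms=3/2b
2) 520.231ms=3/2b +260.116ms=3/4b
3) 780.347ms=9/4b +260.116ms=3/4b
4) 1040.462ms=3b +520.231ms=3/2b
5) 1560.694ms=9/2b +520.231ms=3/2b
6) 2080.925ms=6b +520.231ms=3/2b
7) 2601.156ms=15/2b +520.231ms=3/2b
Σ=9b of 9 (173bpm 3/8) — PASS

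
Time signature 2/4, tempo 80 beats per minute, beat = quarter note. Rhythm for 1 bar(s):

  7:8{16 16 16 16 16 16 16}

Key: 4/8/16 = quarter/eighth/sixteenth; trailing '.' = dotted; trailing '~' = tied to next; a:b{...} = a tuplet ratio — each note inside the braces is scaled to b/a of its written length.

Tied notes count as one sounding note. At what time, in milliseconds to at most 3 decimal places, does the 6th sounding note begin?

1. 0.0ms @ 0 + 214.286ms (2/7)
2. 214.286ms @ 2/7 + 214.286ms (2/7)
3. 428.571ms @ 4/7 + 214.286ms (2/7)
4. 642.857ms @ 6/7 + 214.286ms (2/7)
5. 857.143ms @ 8/7 + 214.286ms (2/7)
6. 1071.429ms @ 10/7 + 214.286ms (2/7)
7. 1285.714ms @ 12/7 + 214.286ms (2/7)

note 6 onset = 10/7b = 1071.429ms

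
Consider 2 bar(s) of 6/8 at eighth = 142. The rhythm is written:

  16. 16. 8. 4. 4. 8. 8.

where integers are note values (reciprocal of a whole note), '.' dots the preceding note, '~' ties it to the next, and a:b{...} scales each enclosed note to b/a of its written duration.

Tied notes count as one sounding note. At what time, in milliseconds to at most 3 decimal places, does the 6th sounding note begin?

note 6 onset = 9b = 3802.817ms

1. 0.0ms @ 0 + 316.901ms (3/4)
2. 316.901ms @ 3/4 + 316.901ms (3/4)
3. 633.803ms @ 3/2 + 633.803ms (3/2)
4. 1267.606ms @ 3 + 1267.606ms (3)
5. 2535.211ms @ 6 + 1267.606ms (3)
6. 3802.817ms @ 9 + 633.803ms (3/2)
7. 4436.62ms @ 21/2 + 633.803ms (3/2)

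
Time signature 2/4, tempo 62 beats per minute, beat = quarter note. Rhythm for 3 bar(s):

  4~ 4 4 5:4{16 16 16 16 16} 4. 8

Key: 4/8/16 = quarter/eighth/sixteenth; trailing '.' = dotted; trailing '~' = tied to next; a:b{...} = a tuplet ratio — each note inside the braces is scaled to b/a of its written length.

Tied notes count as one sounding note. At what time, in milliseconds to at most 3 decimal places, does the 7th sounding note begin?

note 7 onset = 19/5b = 3677.419ms

1. 0.0ms @ 0 + 1935.484ms (2)
2. 1935.484ms @ 2 + 967.742ms (1)
3. 2903.226ms @ 3 + 193.548ms (1/5)
4. 3096.774ms @ 16/5 + 193.548ms (1/5)
5. 3290.323ms @ 17/5 + 193.548ms (1/5)
6. 3483.871ms @ 18/5 + 193.548ms (1/5)
7. 3677.419ms @ 19/5 + 193.548ms (1/5)
8. 3870.968ms @ 4 + 1451.613ms (3/2)
9. 5322.581ms @ 11/2 + 483.871ms (1/2)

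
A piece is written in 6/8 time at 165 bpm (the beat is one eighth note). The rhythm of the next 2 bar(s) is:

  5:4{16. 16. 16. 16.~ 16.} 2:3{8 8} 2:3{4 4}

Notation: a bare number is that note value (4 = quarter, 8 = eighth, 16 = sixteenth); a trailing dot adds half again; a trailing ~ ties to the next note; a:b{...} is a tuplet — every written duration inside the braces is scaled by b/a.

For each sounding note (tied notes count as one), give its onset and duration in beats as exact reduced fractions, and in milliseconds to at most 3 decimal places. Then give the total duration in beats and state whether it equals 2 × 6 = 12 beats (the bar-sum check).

1) 0.0ms=0b +218.182ms=3/5b
2) 218.182ms=3/5b +218.182ms=3/5b
3) 436.364ms=6/5b +218.182ms=3/5b
4) 654.545ms=9/5b +436.364ms=6/5b
5) 1090.909ms=3b +545.455ms=3/2b
6) 1636.364ms=9/2b +545.455ms=3/2b
7) 2181.818ms=6b +1090.909ms=3b
8) 3272.727ms=9b +1090.909ms=3b
Σ=12b of 12 (165bpm 6/8) — PASS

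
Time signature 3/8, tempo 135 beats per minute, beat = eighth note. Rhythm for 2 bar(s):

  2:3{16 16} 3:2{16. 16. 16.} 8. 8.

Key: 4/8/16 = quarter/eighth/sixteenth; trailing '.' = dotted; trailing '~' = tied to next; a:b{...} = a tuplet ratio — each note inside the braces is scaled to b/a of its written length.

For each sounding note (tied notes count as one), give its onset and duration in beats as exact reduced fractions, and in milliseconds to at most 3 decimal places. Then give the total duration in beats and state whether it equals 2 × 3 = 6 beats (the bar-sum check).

1) 0.0ms=0b +333.333ms=3/4b
2) 333.333ms=3/4b +333.333ms=3/4b
3) 666.667ms=3/2b +222.222ms=1/2b
4) 888.889ms=2b +222.222ms=1/2b
5) 1111.111ms=5/2b +222.222ms=1/2b
6) 1333.333ms=3b +666.667ms=3/2b
7) 2000.0ms=9/2b +666.667ms=3/2b
Σ=6b of 6 (135bpm 3/8) — PASS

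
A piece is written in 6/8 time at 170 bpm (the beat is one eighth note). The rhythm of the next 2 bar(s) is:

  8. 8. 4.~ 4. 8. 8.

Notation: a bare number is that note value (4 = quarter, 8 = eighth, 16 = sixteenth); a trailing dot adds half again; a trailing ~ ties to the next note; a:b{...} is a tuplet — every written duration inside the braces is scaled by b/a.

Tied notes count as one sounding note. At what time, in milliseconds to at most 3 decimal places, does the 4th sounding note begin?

1. 0.0ms @ 0 + 529.412ms (3/2)
2. 529.412ms @ 3/2 + 529.412ms (3/2)
3. 1058.824ms @ 3 + 2117.647ms (6)
4. 3176.471ms @ 9 + 529.412ms (3/2)
5. 3705.882ms @ 21/2 + 529.412ms (3/2)

note 4 onset = 9b = 3176.471ms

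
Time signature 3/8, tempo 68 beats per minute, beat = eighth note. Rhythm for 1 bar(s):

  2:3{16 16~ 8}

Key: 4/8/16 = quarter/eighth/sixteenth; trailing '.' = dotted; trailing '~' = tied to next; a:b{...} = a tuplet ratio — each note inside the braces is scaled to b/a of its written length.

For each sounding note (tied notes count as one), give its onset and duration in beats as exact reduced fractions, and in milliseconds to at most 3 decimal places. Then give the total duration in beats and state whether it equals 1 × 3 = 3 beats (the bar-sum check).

1) 0.0ms=0b +661.765ms=3/4b
2) 661.765ms=3/4b +1985.294ms=9/4b
Σ=3b of 3 (68bpm 3/8) — PASS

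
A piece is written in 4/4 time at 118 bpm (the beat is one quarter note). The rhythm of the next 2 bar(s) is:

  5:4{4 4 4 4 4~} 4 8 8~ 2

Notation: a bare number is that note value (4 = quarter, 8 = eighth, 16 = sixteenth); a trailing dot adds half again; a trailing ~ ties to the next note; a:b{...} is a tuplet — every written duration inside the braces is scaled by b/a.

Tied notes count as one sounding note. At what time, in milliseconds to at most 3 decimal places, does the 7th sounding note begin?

1. 0.0ms @ 0 + 406.78ms (4/5)
2. 406.78ms @ 4/5 + 406.78ms (4/5)
3. 813.559ms @ 8/5 + 406.78ms (4/5)
4. 1220.339ms @ 12/5 + 406.78ms (4/5)
5. 1627.119ms @ 16/5 + 915.254ms (9/5)
6. 2542.373ms @ 5 + 254.237ms (1/2)
7. 2796.61ms @ 11/2 + 1271.186ms (5/2)

note 7 onset = 11/2b = 2796.61ms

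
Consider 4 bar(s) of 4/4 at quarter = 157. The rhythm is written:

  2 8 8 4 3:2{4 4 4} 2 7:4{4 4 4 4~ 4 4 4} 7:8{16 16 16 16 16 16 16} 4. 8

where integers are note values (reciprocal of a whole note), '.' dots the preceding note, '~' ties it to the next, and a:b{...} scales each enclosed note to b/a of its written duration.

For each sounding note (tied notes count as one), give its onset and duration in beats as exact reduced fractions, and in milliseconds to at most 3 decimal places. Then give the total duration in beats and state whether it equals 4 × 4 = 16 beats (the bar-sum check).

1) 0.0ms=0b +764.331ms=2b
2) 764.331ms=2b +191.083ms=1/2b
3) 955.414ms=5/2b +191.083ms=1/2b
4) 1146.497ms=3b +382.166ms=1b
5) 1528.662ms=4b +254.777ms=2/3b
6) 1783.439ms=14/3b +254.777ms=2/3b
7) 2038.217ms=16/3b +254.777ms=2/3b
8) 2292.994ms=6b +764.331ms=2b
9) 3057.325ms=8b +218.38ms=4/7b
10) 3275.705ms=60/7b +218.38ms=4/7b
11) 3494.086ms=64/7b +218.38ms=4/7b
12) 3712.466ms=68/7b +436.761ms=8/7b
13) 4149.227ms=76/7b +218.38ms=4/7b
14) 4367.607ms=80/7b +218.38ms=4/7b
15) 4585.987ms=12b +109.19ms=2/7b
16) 4695.177ms=86/7b +109.19ms=2/7b
17) 4804.368ms=88/7b +109.19ms=2/7b
18) 4913.558ms=90/7b +109.19ms=2/7b
19) 5022.748ms=92/7b +109.19ms=2/7b
20) 5131.938ms=94/7b +109.19ms=2/7b
21) 5241.128ms=96/7b +109.19ms=2/7b
22) 5350.318ms=14b +573.248ms=3/2b
23) 5923.567ms=31/2b +191.083ms=1/2b
Σ=16b of 16 (157bpm 4/4) — PASS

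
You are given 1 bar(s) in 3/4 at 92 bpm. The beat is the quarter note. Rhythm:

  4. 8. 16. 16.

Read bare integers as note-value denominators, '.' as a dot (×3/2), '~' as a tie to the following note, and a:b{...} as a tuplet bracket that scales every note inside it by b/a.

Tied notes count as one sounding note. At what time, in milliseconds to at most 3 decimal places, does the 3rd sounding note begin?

1. 0.0ms @ 0 + 978.261ms (3/2)
2. 978.261ms @ 3/2 + 489.13ms (3/4)
3. 1467.391ms @ 9/4 + 244.565ms (3/8)
4. 1711.957ms @ 21/8 + 244.565ms (3/8)

note 3 onset = 9/4b = 1467.391ms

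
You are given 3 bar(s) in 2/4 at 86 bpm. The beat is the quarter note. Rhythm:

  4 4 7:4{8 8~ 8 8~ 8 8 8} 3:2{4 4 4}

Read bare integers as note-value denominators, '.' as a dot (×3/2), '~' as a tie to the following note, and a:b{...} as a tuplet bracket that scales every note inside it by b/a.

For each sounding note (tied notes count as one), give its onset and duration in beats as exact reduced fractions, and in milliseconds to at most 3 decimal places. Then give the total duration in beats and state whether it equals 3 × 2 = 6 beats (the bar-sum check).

1) 0.0ms=0b +697.674ms=1b
2) 697.674ms=1b +697.674ms=1b
3) 1395.349ms=2b +199.336ms=2/7b
4) 1594.684ms=16/7b +398.671ms=4/7b
5) 1993.355ms=20/7b +398.671ms=4/7b
6) 2392.027ms=24/7b +199.336ms=2/7b
7) 2591.362ms=26/7b +199.336ms=2/7b
8) 2790.698ms=4b +465.116ms=2/3b
9) 3255.814ms=14/3b +465.116ms=2/3b
10) 3720.93ms=16/3b +465.116ms=2/3b
Σ=6b of 6 (86bpm 2/4) — PASS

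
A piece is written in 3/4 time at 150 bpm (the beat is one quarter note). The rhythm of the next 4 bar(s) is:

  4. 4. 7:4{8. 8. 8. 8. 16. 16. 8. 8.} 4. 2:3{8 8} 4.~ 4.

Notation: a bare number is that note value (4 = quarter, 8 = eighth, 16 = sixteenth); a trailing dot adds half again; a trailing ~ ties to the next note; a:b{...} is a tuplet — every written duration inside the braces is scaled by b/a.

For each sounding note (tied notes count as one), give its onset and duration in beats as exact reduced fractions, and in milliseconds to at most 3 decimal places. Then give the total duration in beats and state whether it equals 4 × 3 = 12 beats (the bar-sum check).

1) 0.0ms=0b +600.0ms=3/2b
2) 600.0ms=3/2b +600.0ms=3/2b
3) 1200.0ms=3b +171.429ms=3/7b
4) 1371.429ms=24/7b +171.429ms=3/7b
5) 1542.857ms=27/7b +171.429ms=3/7b
6) 1714.286ms=30/7b +171.429ms=3/7b
7) 1885.714ms=33/7b +85.714ms=3/14b
8) 1971.429ms=69/14b +85.714ms=3/14b
9) 2057.143ms=36/7b +171.429ms=3/7b
10) 2228.571ms=39/7b +171.429ms=3/7b
11) 2400.0ms=6b +600.0ms=3/2b
12) 3000.0ms=15/2b +300.0ms=3/4b
13) 3300.0ms=33/4b +300.0ms=3/4b
14) 3600.0ms=9b +1200.0ms=3b
Σ=12b of 12 (150bpm 3/4) — PASS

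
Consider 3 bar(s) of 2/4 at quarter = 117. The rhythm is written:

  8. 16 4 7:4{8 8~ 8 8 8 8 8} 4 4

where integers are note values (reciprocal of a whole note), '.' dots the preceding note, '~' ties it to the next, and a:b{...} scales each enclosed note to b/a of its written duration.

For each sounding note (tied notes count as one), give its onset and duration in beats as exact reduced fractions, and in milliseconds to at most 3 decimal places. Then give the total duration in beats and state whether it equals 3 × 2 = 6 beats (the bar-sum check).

1) 0.0ms=0b +384.615ms=3/4b
2) 384.615ms=3/4b +128.205ms=1/4b
3) 512.821ms=1b +512.821ms=1b
4) 1025.641ms=2b +146.52ms=2/7b
5) 1172.161ms=16/7b +293.04ms=4/7b
6) 1465.201ms=20/7b +146.52ms=2/7b
7) 1611.722ms=22/7b +146.52ms=2/7b
8) 1758.242ms=24/7b +146.52ms=2/7b
9) 1904.762ms=26/7b +146.52ms=2/7b
10) 2051.282ms=4b +512.821ms=1b
11) 2564.103ms=5b +512.821ms=1b
Σ=6b of 6 (117bpm 2/4) — PASS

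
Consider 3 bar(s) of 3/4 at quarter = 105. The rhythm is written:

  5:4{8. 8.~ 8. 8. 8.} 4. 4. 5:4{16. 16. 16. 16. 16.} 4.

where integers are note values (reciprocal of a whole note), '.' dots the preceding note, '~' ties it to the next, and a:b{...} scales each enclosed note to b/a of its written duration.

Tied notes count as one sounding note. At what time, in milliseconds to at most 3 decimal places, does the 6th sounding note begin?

1. 0.0ms @ 0 + 342.857ms (3/5)
2. 342.857ms @ 3/5 + 685.714ms (6/5)
3. 1028.571ms @ 9/5 + 342.857ms (3/5)
4. 1371.429ms @ 12/5 + 342.857ms (3/5)
5. 1714.286ms @ 3 + 857.143ms (3/2)
6. 2571.429ms @ 9/2 + 857.143ms (3/2)
7. 3428.571ms @ 6 + 171.429ms (3/10)
8. 3600.0ms @ 63/10 + 171.429ms (3/10)
9. 3771.429ms @ 33/5 + 171.429ms (3/10)
10. 3942.857ms @ 69/10 + 171.429ms (3/10)
11. 4114.286ms @ 36/5 + 171.429ms (3/10)
12. 4285.714ms @ 15/2 + 857.143ms (3/2)

note 6 onset = 9/2b = 2571.429ms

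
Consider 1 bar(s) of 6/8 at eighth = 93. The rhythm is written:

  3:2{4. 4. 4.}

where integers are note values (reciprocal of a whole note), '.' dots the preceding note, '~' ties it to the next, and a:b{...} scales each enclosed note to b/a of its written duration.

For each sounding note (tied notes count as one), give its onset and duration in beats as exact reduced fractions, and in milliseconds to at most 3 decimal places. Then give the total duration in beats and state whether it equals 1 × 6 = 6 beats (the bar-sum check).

1) 0.0ms=0b +1290.323ms=2b
2) 1290.323ms=2b +1290.323ms=2b
3) 2580.645ms=4b +1290.323ms=2b
Σ=6b of 6 (93bpm 6/8) — PASS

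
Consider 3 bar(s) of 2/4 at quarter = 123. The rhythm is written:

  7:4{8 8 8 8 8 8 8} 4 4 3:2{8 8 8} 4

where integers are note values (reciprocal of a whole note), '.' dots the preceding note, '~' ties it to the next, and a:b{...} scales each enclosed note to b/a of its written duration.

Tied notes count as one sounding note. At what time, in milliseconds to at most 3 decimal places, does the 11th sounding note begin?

1. 0.0ms @ 0 + 139.373ms (2/7)
2. 139.373ms @ 2/7 + 139.373ms (2/7)
3. 278.746ms @ 4/7 + 139.373ms (2/7)
4. 418.118ms @ 6/7 + 139.373ms (2/7)
5. 557.491ms @ 8/7 + 139.373ms (2/7)
6. 696.864ms @ 10/7 + 139.373ms (2/7)
7. 836.237ms @ 12/7 + 139.373ms (2/7)
8. 975.61ms @ 2 + 487.805ms (1)
9. 1463.415ms @ 3 + 487.805ms (1)
10. 1951.22ms @ 4 + 162.602ms (1/3)
11. 2113.821ms @ 13/3 + 162.602ms (1/3)
12. 2276.423ms @ 14/3 + 162.602ms (1/3)
13. 2439.024ms @ 5 + 487.805ms (1)

note 11 onset = 13/3b = 2113.821ms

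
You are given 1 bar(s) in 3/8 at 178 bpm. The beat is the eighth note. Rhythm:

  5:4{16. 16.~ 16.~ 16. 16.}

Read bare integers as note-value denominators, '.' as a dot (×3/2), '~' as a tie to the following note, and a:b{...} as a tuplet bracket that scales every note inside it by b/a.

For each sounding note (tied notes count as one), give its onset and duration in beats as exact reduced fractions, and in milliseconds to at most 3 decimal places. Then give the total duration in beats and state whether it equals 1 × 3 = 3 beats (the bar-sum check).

1) 0.0ms=0b +202.247ms=3/5b
2) 202.247ms=3/5b +606.742ms=9/5b
3) 808.989ms=12/5b +202.247ms=3/5b
Σ=3b of 3 (178bpm 3/8) — PASS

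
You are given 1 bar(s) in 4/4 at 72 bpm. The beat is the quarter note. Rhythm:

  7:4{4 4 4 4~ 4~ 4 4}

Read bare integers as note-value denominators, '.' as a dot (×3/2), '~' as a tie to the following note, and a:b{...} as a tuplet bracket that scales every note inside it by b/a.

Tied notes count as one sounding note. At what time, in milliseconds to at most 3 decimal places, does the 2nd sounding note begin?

1. 0.0ms @ 0 + 476.19ms (4/7)
2. 476.19ms @ 4/7 + 476.19ms (4/7)
3. 952.381ms @ 8/7 + 476.19ms (4/7)
4. 1428.571ms @ 12/7 + 1428.571ms (12/7)
5. 2857.143ms @ 24/7 + 476.19ms (4/7)

note 2 onset = 4/7b = 476.19ms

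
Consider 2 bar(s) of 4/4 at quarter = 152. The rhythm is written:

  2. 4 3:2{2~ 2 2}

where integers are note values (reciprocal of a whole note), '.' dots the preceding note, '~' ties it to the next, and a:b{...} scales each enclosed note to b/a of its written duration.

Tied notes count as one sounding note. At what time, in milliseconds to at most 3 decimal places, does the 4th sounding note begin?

note 4 onset = 20/3b = 2631.579ms

1. 0.0ms @ 0 + 1184.211ms (3)
2. 1184.211ms @ 3 + 394.737ms (1)
3. 1578.947ms @ 4 + 1052.632ms (8/3)
4. 2631.579ms @ 20/3 + 526.316ms (4/3)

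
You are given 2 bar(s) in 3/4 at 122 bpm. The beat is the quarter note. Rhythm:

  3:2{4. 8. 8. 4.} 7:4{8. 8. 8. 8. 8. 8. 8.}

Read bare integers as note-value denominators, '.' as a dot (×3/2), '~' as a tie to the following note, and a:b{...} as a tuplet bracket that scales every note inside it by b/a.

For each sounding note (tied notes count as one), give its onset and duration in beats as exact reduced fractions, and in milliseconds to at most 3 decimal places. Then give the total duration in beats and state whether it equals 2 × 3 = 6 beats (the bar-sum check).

1) 0.0ms=0b +491.803ms=1b
2) 491.803ms=1b +245.902ms=1/2b
3) 737.705ms=3/2b +245.902ms=1/2b
4) 983.607ms=2b +491.803ms=1b
5) 1475.41ms=3b +210.773ms=3/7b
6) 1686.183ms=24/7b +210.773ms=3/7b
7) 1896.956ms=27/7b +210.773ms=3/7b
8) 2107.728ms=30/7b +210.773ms=3/7b
9) 2318.501ms=33/7b +210.773ms=3/7b
10) 2529.274ms=36/7b +210.773ms=3/7b
11) 2740.047ms=39/7b +210.773ms=3/7b
Σ=6b of 6 (122bpm 3/4) — PASS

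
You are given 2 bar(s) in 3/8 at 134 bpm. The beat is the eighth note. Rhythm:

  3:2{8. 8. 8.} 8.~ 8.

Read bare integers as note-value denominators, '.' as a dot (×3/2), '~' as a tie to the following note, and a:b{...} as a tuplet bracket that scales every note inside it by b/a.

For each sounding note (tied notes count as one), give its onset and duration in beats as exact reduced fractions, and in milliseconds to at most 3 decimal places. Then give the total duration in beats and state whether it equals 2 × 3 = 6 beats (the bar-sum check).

1) 0.0ms=0b +447.761ms=1b
2) 447.761ms=1b +447.761ms=1b
3) 895.522ms=2b +447.761ms=1b
4) 1343.284ms=3b +1343.284ms=3b
Σ=6b of 6 (134bpm 3/8) — PASS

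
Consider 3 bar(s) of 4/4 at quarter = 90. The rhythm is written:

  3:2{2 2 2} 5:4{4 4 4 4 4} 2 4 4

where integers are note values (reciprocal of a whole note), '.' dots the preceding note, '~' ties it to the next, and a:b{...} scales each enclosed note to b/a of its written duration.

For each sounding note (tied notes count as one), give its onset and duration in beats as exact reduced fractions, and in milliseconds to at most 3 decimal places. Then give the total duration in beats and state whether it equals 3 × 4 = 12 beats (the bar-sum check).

1) 0.0ms=0b +888.889ms=4/3b
2) 888.889ms=4/3b +888.889ms=4/3b
3) 1777.778ms=8/3b +888.889ms=4/3b
4) 2666.667ms=4b +533.333ms=4/5b
5) 3200.0ms=24/5b +533.333ms=4/5b
6) 3733.333ms=28/5b +533.333ms=4/5b
7) 4266.667ms=32/5b +533.333ms=4/5b
8) 4800.0ms=36/5b +533.333ms=4/5b
9) 5333.333ms=8b +1333.333ms=2b
10) 6666.667ms=10b +666.667ms=1b
11) 7333.333ms=11b +666.667ms=1b
Σ=12b of 12 (90bpm 4/4) — PASS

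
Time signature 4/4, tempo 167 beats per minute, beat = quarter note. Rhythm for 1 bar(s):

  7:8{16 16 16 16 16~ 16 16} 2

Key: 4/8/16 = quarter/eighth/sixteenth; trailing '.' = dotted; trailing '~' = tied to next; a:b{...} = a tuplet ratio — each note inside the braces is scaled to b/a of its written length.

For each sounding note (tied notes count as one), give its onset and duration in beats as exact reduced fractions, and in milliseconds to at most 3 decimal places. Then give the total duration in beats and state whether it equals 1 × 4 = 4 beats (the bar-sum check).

1) 0.0ms=0b +102.652ms=2/7b
2) 102.652ms=2/7b +102.652ms=2/7b
3) 205.304ms=4/7b +102.652ms=2/7b
4) 307.956ms=6/7b +102.652ms=2/7b
5) 410.607ms=8/7b +205.304ms=4/7b
6) 615.911ms=12/7b +102.652ms=2/7b
7) 718.563ms=2b +718.563ms=2b
Σ=4b of 4 (167bpm 4/4) — PASS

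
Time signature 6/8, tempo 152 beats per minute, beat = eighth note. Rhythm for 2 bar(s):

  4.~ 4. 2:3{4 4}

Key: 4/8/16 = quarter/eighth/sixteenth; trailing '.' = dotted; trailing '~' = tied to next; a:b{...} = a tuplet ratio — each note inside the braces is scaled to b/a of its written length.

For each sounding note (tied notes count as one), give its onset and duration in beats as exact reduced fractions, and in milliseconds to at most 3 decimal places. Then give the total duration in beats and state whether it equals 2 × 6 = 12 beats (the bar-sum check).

1) 0.0ms=0b +2368.421ms=6b
2) 2368.421ms=6b +1184.211ms=3b
3) 3552.632ms=9b +1184.211ms=3b
Σ=12b of 12 (152bpm 6/8) — PASS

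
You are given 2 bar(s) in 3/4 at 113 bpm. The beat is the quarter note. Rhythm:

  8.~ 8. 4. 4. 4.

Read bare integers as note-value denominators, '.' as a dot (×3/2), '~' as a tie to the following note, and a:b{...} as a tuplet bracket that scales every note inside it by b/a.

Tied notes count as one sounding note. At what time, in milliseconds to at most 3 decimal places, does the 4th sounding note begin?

note 4 onset = 9/2b = 2389.381ms

1. 0.0ms @ 0 + 796.46ms (3/2)
2. 796.46ms @ 3/2 + 796.46ms (3/2)
3. 1592.92ms @ 3 + 796.46ms (3/2)
4. 2389.381ms @ 9/2 + 796.46ms (3/2)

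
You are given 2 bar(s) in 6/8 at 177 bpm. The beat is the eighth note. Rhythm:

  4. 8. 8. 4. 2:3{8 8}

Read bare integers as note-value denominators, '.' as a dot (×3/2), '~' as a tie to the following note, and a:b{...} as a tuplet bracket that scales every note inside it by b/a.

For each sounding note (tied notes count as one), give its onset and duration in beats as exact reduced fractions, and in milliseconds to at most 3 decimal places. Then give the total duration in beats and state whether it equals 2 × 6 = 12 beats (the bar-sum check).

1) 0.0ms=0b +1016.949ms=3b
2) 1016.949ms=3b +508.475ms=3/2b
3) 1525.424ms=9/2b +508.475ms=3/2b
4) 2033.898ms=6b +1016.949ms=3b
5) 3050.847ms=9b +508.475ms=3/2b
6) 3559.322ms=21/2b +508.475ms=3/2b
Σ=12b of 12 (177bpm 6/8) — PASS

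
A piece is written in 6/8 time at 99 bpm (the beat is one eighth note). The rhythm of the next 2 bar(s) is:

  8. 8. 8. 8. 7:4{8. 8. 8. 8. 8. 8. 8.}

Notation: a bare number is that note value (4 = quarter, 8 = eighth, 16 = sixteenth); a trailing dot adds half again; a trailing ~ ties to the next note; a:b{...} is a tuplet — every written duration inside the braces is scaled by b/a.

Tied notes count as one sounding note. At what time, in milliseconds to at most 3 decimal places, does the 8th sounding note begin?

1. 0.0ms @ 0 + 909.091ms (3/2)
2. 909.091ms @ 3/2 + 909.091ms (3/2)
3. 1818.182ms @ 3 + 909.091ms (3/2)
4. 2727.273ms @ 9/2 + 909.091ms (3/2)
5. 3636.364ms @ 6 + 519.481ms (6/7)
6. 4155.844ms @ 48/7 + 519.481ms (6/7)
7. 4675.325ms @ 54/7 + 519.481ms (6/7)
8. 5194.805ms @ 60/7 + 519.481ms (6/7)
9. 5714.286ms @ 66/7 + 519.481ms (6/7)
10. 6233.766ms @ 72/7 + 519.481ms (6/7)
11. 6753.247ms @ 78/7 + 519.481ms (6/7)

note 8 onset = 60/7b = 5194.805ms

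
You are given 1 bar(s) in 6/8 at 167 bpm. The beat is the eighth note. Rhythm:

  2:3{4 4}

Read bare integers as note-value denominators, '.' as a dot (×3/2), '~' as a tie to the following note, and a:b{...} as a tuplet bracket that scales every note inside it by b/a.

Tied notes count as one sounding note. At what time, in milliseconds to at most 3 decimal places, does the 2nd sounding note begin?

1. 0.0ms @ 0 + 1077.844ms (3)
2. 1077.844ms @ 3 + 1077.844ms (3)

note 2 onset = 3b = 1077.844ms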